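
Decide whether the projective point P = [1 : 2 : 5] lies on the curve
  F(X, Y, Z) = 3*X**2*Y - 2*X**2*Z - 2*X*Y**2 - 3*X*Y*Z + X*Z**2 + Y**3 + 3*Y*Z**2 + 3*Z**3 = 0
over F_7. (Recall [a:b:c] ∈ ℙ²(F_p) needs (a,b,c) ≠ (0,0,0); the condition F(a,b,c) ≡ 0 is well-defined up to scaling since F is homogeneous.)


F(1,2,5) ≡ 5 (mod 7); P is NOT on the curve.

Evaluate F(1, 2, 5) term-by-term (mod 7).
  3*X**2*Y ↦ 3·1·2·1 = 6
  -2*X**2*Z ↦ -2·1·1·5 = -10
  -2*X*Y**2 ↦ -2·1·4·1 = -8
  -3*X*Y*Z ↦ -3·1·2·5 = -30
  X*Z**2 ↦ 1·1·1·25 = 25
  Y**3 ↦ 1·1·8·1 = 8
  3*Y*Z**2 ↦ 3·1·2·25 = 150
  3*Z**3 ↦ 3·1·1·125 = 375
Sum: F(1, 2, 5) = (6) + (-10) + (-8) + (-30) + (25) + (8) + (150) + (375) = 516.
Reducing mod 7: 516 ≡ 5 (mod 7).
Since F(a, b, c) ≡ 5 ≠ 0 (mod 7), P does NOT lie on the curve.


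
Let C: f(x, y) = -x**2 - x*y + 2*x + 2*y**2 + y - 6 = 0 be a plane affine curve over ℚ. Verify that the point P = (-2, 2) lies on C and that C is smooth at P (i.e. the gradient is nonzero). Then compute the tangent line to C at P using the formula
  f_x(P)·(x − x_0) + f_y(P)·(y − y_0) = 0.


Tangent line at P: 4*x + 11*y - 14 = 0.

Step 1: f(-2, 2) = 0, so P lies on C.
Step 2: partial derivatives
  f_x(x, y) = -2*x - y + 2, f_y(x, y) = -x + 4*y + 1.
  f_x(P) = 4, f_y(P) = 11 (gradient nonzero, so P is smooth).
Step 3: tangent line at P: 4·(x − -2) + 11·(y − 2) = 0.
Expanding: 4*x + 11*y - 14 = 0.


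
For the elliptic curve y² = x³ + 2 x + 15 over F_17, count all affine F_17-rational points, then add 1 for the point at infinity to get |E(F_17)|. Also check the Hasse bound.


Affine points = {(0, 7), (0, 10), (1, 1), (1, 16), (4, 6), (4, 11), (7, 7), (7, 10), (8, 4), (8, 13), (10, 7), (10, 10), (11, 5), (11, 12), (12, 4), (12, 13), (14, 4), (14, 13)}; affine count = 18; |E(F_17)| = 19.

Discriminant check: Δ ∝ 4a³ + 27b² = 4·2³ + 27·15² = 4·8 + 27·225 ≡ 4 (mod 17). Nonzero ⇒ E is nonsingular.
For each x ∈ F_17, compute rhs = x³ + 2·x + 15 mod 17, then count y ∈ F_17 with y² ≡ rhs.
  x = 0: rhs = 15, matching y values: 7, 10 (2 points).
  x = 1: rhs = 1, matching y values: 1, 16 (2 points).
  x = 2: rhs = 10, matching y values: none (0 points).
  x = 3: rhs = 14, matching y values: none (0 points).
  x = 4: rhs = 2, matching y values: 6, 11 (2 points).
  x = 5: rhs = 14, matching y values: none (0 points).
  x = 6: rhs = 5, matching y values: none (0 points).
  x = 7: rhs = 15, matching y values: 7, 10 (2 points).
  x = 8: rhs = 16, matching y values: 4, 13 (2 points).
  x = 9: rhs = 14, matching y values: none (0 points).
  x = 10: rhs = 15, matching y values: 7, 10 (2 points).
  x = 11: rhs = 8, matching y values: 5, 12 (2 points).
  x = 12: rhs = 16, matching y values: 4, 13 (2 points).
  x = 13: rhs = 11, matching y values: none (0 points).
  x = 14: rhs = 16, matching y values: 4, 13 (2 points).
  x = 15: rhs = 3, matching y values: none (0 points).
  x = 16: rhs = 12, matching y values: none (0 points).
Total affine count: 18.
Full point count |E(F_17)| = 18 + 1 = 19.
Hasse bound: |19 − (17+1)| = |1| = 1 ≤ 2√17 ≈ 8.2462 ✓.


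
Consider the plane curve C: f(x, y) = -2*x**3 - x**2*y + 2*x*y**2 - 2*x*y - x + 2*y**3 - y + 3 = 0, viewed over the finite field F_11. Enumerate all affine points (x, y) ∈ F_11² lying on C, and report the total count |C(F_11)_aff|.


Affine F_11-points: {(0, 6), (0, 7), (0, 9), (1, 0), (1, 1), (1, 9), (3, 7), (7, 4), (8, 2), (9, 8), (10, 7), (10, 8)}; count = 12.

For each of the 121 pairs (x, y) ∈ F_11², evaluate f(x, y) mod 11. Record the zeros.
  x = 0: [0↦3, 1↦4, 2↦6, 3↦10, 4↦6, 5↦6, 6↦0, 7↦0, 8↦7, 9↦0, 10↦2]  zeros at y ∈ {6, 7, 9}
  x = 1: [0↦0, 1↦0, 2↦5, 3↦5, 4↦1, 5↦5, 6↦7, 7↦8, 8↦9, 9↦0, 10↦4]  zeros at y ∈ {0, 1, 9}
  x = 2: [0↦7, 1↦4, 2↦10, 3↦4, 4↦9, 5↦4, 6↦1, 7↦1, 8↦5, 9↦3, 10↦7]  zeros at y ∈ ∅
  x = 3: [0↦1, 1↦4, 2↦9, 3↦6, 4↦7, 5↦2, 6↦3, 7↦0, 8↦5, 9↦8, 10↦10]  zeros at y ∈ {7}
  x = 4: [0↦3, 1↦10, 2↦1, 3↦10, 4↦5, 5↦9, 6↦1, 7↦4, 8↦8, 9↦3, 10↦1]  zeros at y ∈ ∅
  x = 5: [0↦1, 1↦10, 2↦7, 3↦4, 4↦2, 5↦2, 6↦5, 7↦1, 8↦2, 9↦9, 10↦1]  zeros at y ∈ ∅
  x = 6: [0↦5, 1↦3, 2↦4, 3↦9, 4↦8, 5↦2, 6↦3, 7↦1, 8↦8, 9↦3, 10↦9]  zeros at y ∈ ∅
  x = 7: [0↦3, 1↦10, 2↦2, 3↦2, 4↦0, 5↦8, 6↦5, 7↦3, 8↦3, 9↦6, 10↦2]  zeros at y ∈ {4}
  x = 8: [0↦5, 1↦8, 2↦0, 3↦4, 4↦10, 5↦8, 6↦10, 7↦6, 8↦8, 9↦6, 10↦1]  zeros at y ∈ {2}
  x = 9: [0↦10, 1↦7, 2↦8, 3↦3, 4↦4, 5↦1, 6↦6, 7↦9, 8↦0, 9↦2, 10↦5]  zeros at y ∈ {8}
  x = 10: [0↦6, 1↦6, 2↦3, 3↦9, 4↦3, 5↦8, 6↦3, 7↦0, 8↦0, 9↦4, 10↦2]  zeros at y ∈ {7, 8}
Collecting zeros: affine points = {(0, 6), (0, 7), (0, 9), (1, 0), (1, 1), (1, 9), (3, 7), (7, 4), (8, 2), (9, 8), (10, 7), (10, 8)}.
Total count |C(F_11)_aff| = 12.


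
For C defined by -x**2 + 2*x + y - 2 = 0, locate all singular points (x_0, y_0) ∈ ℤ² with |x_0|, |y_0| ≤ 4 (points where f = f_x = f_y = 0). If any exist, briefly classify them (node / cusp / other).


No singular points in the scanned grid; C is smooth there.

Compute partial derivatives:
  f_x = 2 - 2*x.
  f_y = 1.
f_y = 1 is a nonzero constant, so f_y never vanishes: no point (x, y) can satisfy f = f_x = f_y = 0. In particular no (x, y) ∈ {−4, ..., 4}² is singular; the curve is smooth.


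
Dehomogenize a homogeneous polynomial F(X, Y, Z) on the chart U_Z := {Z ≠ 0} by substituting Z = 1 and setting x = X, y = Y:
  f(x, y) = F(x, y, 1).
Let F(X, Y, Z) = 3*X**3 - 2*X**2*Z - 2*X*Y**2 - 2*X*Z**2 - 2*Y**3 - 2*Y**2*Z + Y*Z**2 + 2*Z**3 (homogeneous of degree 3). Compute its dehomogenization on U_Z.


f(x, y) = 3*x**3 - 2*x**2 - 2*x*y**2 - 2*x - 2*y**3 - 2*y**2 + y + 2

On U_Z we set Z = 1. Each monomial c·X^i·Y^j·Z^k in F becomes c·x^i·y^j·1^k = c·x^i·y^j.
Substituting Z = 1: F(X, Y, 1) = 3*x**3 - 2*x**2 - 2*x*y**2 - 2*x - 2*y**3 - 2*y**2 + y + 2.
Note: deg(f) ≤ deg(F) = 3; strict inequality happens when F is divisible by Z (lost terms).


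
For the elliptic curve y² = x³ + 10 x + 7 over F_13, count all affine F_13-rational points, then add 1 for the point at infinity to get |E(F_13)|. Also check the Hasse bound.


Affine points = {(2, 3), (2, 10), (3, 5), (3, 8), (5, 0), (6, 6), (6, 7), (7, 2), (7, 11), (8, 1), (8, 12), (12, 3), (12, 10)}; affine count = 13; |E(F_13)| = 14.

Discriminant check: Δ ∝ 4a³ + 27b² = 4·10³ + 27·7² = 4·1000 + 27·49 ≡ 6 (mod 13). Nonzero ⇒ E is nonsingular.
For each x ∈ F_13, compute rhs = x³ + 10·x + 7 mod 13, then count y ∈ F_13 with y² ≡ rhs.
  x = 0: rhs = 7, matching y values: none (0 points).
  x = 1: rhs = 5, matching y values: none (0 points).
  x = 2: rhs = 9, matching y values: 3, 10 (2 points).
  x = 3: rhs = 12, matching y values: 5, 8 (2 points).
  x = 4: rhs = 7, matching y values: none (0 points).
  x = 5: rhs = 0, matching y values: 0 (1 points).
  x = 6: rhs = 10, matching y values: 6, 7 (2 points).
  x = 7: rhs = 4, matching y values: 2, 11 (2 points).
  x = 8: rhs = 1, matching y values: 1, 12 (2 points).
  x = 9: rhs = 7, matching y values: none (0 points).
  x = 10: rhs = 2, matching y values: none (0 points).
  x = 11: rhs = 5, matching y values: none (0 points).
  x = 12: rhs = 9, matching y values: 3, 10 (2 points).
Total affine count: 13.
Full point count |E(F_13)| = 13 + 1 = 14.
Hasse bound: |14 − (13+1)| = |0| = 0 ≤ 2√13 ≈ 7.2111 ✓.


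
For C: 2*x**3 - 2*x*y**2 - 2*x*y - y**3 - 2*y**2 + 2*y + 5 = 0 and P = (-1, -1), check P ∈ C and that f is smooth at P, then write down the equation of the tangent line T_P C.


Tangent line at P: 6*x + y + 7 = 0.

Step 1: f(-1, -1) = 0, so P lies on C.
Step 2: partial derivatives
  f_x(x, y) = 6*x**2 - 2*y**2 - 2*y, f_y(x, y) = -4*x*y - 2*x - 3*y**2 - 4*y + 2.
  f_x(P) = 6, f_y(P) = 1 (gradient nonzero, so P is smooth).
Step 3: tangent line at P: 6·(x − -1) + 1·(y − -1) = 0.
Expanding: 6*x + y + 7 = 0.


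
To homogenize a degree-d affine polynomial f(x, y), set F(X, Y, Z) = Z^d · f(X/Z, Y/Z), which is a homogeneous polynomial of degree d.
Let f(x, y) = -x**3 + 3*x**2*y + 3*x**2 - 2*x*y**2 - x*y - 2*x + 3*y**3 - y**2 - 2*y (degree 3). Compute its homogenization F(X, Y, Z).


F(X, Y, Z) = -X**3 + 3*X**2*Y + 3*X**2*Z - 2*X*Y**2 - X*Y*Z - 2*X*Z**2 + 3*Y**3 - Y**2*Z - 2*Y*Z**2

deg(f) = 3.
Substitute x = X/Z, y = Y/Z into f, then multiply by Z^3.
  monomial -1·x^3·y^0 ↦ -1·X^3·Y^0·Z^0.
  monomial 3·x^2·y^1 ↦ 3·X^2·Y^1·Z^0.
  monomial 3·x^2·y^0 ↦ 3·X^2·Y^0·Z^1.
  monomial -2·x^1·y^2 ↦ -2·X^1·Y^2·Z^0.
  monomial -1·x^1·y^1 ↦ -1·X^1·Y^1·Z^1.
  monomial -2·x^1·y^0 ↦ -2·X^1·Y^0·Z^2.
  monomial 3·x^0·y^3 ↦ 3·X^0·Y^3·Z^0.
  monomial -1·x^0·y^2 ↦ -1·X^0·Y^2·Z^1.
  monomial -2·x^0·y^1 ↦ -2·X^0·Y^1·Z^2.
Collecting: F(X, Y, Z) = -X**3 + 3*X**2*Y + 3*X**2*Z - 2*X*Y**2 - X*Y*Z - 2*X*Z**2 + 3*Y**3 - Y**2*Z - 2*Y*Z**2.


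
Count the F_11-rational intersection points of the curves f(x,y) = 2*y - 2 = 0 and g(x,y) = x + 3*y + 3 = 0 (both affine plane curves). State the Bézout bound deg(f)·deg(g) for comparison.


Common zeros: {(5, 1)}; count = 1; Bézout bound = 1.

deg(f) = 1, deg(g) = 1, so Bézout bound = 1.
Scan x ∈ F_11. For each x, list the y ∈ F_11 with f(x, y) ≡ 0 and those with g(x, y) ≡ 0 (mod 11); the common zeros in that column are the intersection.
  x = 0: f ≡ 0 at y ∈ {1}; g ≡ 0 at y ∈ {10}; common: ∅.
  x = 1: f ≡ 0 at y ∈ {1}; g ≡ 0 at y ∈ {6}; common: ∅.
  x = 2: f ≡ 0 at y ∈ {1}; g ≡ 0 at y ∈ {2}; common: ∅.
  x = 3: f ≡ 0 at y ∈ {1}; g ≡ 0 at y ∈ {9}; common: ∅.
  x = 4: f ≡ 0 at y ∈ {1}; g ≡ 0 at y ∈ {5}; common: ∅.
  x = 5: f ≡ 0 at y ∈ {1}; g ≡ 0 at y ∈ {1}; common: {1}.
  x = 6: f ≡ 0 at y ∈ {1}; g ≡ 0 at y ∈ {8}; common: ∅.
  x = 7: f ≡ 0 at y ∈ {1}; g ≡ 0 at y ∈ {4}; common: ∅.
  x = 8: f ≡ 0 at y ∈ {1}; g ≡ 0 at y ∈ {0}; common: ∅.
  x = 9: f ≡ 0 at y ∈ {1}; g ≡ 0 at y ∈ {7}; common: ∅.
  x = 10: f ≡ 0 at y ∈ {1}; g ≡ 0 at y ∈ {3}; common: ∅.
Collecting: common zeros = {(5, 1)}, so the count is 1.
Comparison with the Bézout bound: 1 ≤ 1 = deg(f)·deg(g), as expected for curves with no common component (the bound is attained).


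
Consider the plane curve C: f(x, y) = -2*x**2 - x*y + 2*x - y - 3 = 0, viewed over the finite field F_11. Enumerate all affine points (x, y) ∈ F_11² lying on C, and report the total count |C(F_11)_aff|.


Affine F_11-points: {(0, 8), (1, 4), (2, 5), (3, 10), (4, 10), (5, 2), (6, 2), (7, 7), (8, 8), (9, 4)}; count = 10.

For each of the 121 pairs (x, y) ∈ F_11², evaluate f(x, y) mod 11. Record the zeros.
  x = 0: [0↦8, 1↦7, 2↦6, 3↦5, 4↦4, 5↦3, 6↦2, 7↦1, 8↦0, 9↦10, 10↦9]  zeros at y ∈ {8}
  x = 1: [0↦8, 1↦6, 2↦4, 3↦2, 4↦0, 5↦9, 6↦7, 7↦5, 8↦3, 9↦1, 10↦10]  zeros at y ∈ {4}
  x = 2: [0↦4, 1↦1, 2↦9, 3↦6, 4↦3, 5↦0, 6↦8, 7↦5, 8↦2, 9↦10, 10↦7]  zeros at y ∈ {5}
  x = 3: [0↦7, 1↦3, 2↦10, 3↦6, 4↦2, 5↦9, 6↦5, 7↦1, 8↦8, 9↦4, 10↦0]  zeros at y ∈ {10}
  x = 4: [0↦6, 1↦1, 2↦7, 3↦2, 4↦8, 5↦3, 6↦9, 7↦4, 8↦10, 9↦5, 10↦0]  zeros at y ∈ {10}
  x = 5: [0↦1, 1↦6, 2↦0, 3↦5, 4↦10, 5↦4, 6↦9, 7↦3, 8↦8, 9↦2, 10↦7]  zeros at y ∈ {2}
  x = 6: [0↦3, 1↦7, 2↦0, 3↦4, 4↦8, 5↦1, 6↦5, 7↦9, 8↦2, 9↦6, 10↦10]  zeros at y ∈ {2}
  x = 7: [0↦1, 1↦4, 2↦7, 3↦10, 4↦2, 5↦5, 6↦8, 7↦0, 8↦3, 9↦6, 10↦9]  zeros at y ∈ {7}
  x = 8: [0↦6, 1↦8, 2↦10, 3↦1, 4↦3, 5↦5, 6↦7, 7↦9, 8↦0, 9↦2, 10↦4]  zeros at y ∈ {8}
  x = 9: [0↦7, 1↦8, 2↦9, 3↦10, 4↦0, 5↦1, 6↦2, 7↦3, 8↦4, 9↦5, 10↦6]  zeros at y ∈ {4}
  x = 10: [0↦4, 1↦4, 2↦4, 3↦4, 4↦4, 5↦4, 6↦4, 7↦4, 8↦4, 9↦4, 10↦4]  zeros at y ∈ ∅
Collecting zeros: affine points = {(0, 8), (1, 4), (2, 5), (3, 10), (4, 10), (5, 2), (6, 2), (7, 7), (8, 8), (9, 4)}.
Total count |C(F_11)_aff| = 10.


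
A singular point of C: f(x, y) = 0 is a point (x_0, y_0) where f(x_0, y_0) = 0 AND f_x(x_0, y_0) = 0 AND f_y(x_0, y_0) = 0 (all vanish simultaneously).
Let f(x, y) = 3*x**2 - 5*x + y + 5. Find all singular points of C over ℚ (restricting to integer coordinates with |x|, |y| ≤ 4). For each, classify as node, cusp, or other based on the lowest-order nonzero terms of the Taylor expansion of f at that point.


No singular points in the scanned grid; C is smooth there.

Compute partial derivatives:
  f_x = 6*x - 5.
  f_y = 1.
f_y = 1 is a nonzero constant, so f_y never vanishes: no point (x, y) can satisfy f = f_x = f_y = 0. In particular no (x, y) ∈ {−4, ..., 4}² is singular; the curve is smooth.


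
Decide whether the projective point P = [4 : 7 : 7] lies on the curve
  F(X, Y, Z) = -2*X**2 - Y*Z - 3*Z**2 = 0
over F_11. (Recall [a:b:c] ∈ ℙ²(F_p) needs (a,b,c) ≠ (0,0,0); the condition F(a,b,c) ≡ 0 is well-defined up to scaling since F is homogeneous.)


F(4,7,7) ≡ 3 (mod 11); P is NOT on the curve.

Evaluate F(4, 7, 7) term-by-term (mod 11).
  -2*X**2 ↦ -2·16·1·1 = -32
  -Y*Z ↦ -1·1·7·7 = -49
  -3*Z**2 ↦ -3·1·1·49 = -147
Sum: F(4, 7, 7) = (-32) + (-49) + (-147) = -228.
Reducing mod 11: -228 ≡ 3 (mod 11).
Since F(a, b, c) ≡ 3 ≠ 0 (mod 11), P does NOT lie on the curve.


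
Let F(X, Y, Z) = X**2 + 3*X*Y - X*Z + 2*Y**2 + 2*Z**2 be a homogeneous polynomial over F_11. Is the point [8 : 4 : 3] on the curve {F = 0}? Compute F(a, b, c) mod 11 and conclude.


F(8,4,3) ≡ 10 (mod 11); P is NOT on the curve.

Evaluate F(8, 4, 3) term-by-term (mod 11).
  X**2 ↦ 1·64·1·1 = 64
  3*X*Y ↦ 3·8·4·1 = 96
  -X*Z ↦ -1·8·1·3 = -24
  2*Y**2 ↦ 2·1·16·1 = 32
  2*Z**2 ↦ 2·1·1·9 = 18
Sum: F(8, 4, 3) = (64) + (96) + (-24) + (32) + (18) = 186.
Reducing mod 11: 186 ≡ 10 (mod 11).
Since F(a, b, c) ≡ 10 ≠ 0 (mod 11), P does NOT lie on the curve.


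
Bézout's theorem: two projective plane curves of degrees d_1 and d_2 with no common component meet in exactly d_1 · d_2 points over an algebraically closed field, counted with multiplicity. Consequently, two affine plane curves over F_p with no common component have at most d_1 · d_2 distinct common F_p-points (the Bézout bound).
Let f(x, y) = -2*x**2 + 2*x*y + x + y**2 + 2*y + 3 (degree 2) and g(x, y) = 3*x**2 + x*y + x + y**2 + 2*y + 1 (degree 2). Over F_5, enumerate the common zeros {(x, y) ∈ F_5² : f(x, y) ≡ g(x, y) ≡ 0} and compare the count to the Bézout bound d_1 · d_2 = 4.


Common zeros: ∅; count = 0; Bézout bound = 4.

deg(f) = 2, deg(g) = 2, so Bézout bound = 4.
Scan x ∈ F_5. For each x, list the y ∈ F_5 with f(x, y) ≡ 0 and those with g(x, y) ≡ 0 (mod 5); the common zeros in that column are the intersection.
  x = 0: f ≡ 0 at y ∈ ∅; g ≡ 0 at y ∈ {4}; common: ∅.
  x = 1: f ≡ 0 at y ∈ ∅; g ≡ 0 at y ∈ {0, 2}; common: ∅.
  x = 2: f ≡ 0 at y ∈ ∅; g ≡ 0 at y ∈ {0, 1}; common: ∅.
  x = 3: f ≡ 0 at y ∈ ∅; g ≡ 0 at y ∈ {2, 3}; common: ∅.
  x = 4: f ≡ 0 at y ∈ {0}; g ≡ 0 at y ∈ {1, 3}; common: ∅.
Collecting: common zeros = ∅, so the count is 0.
Comparison with the Bézout bound: 0 ≤ 4 = deg(f)·deg(g), as expected for curves with no common component (the affine F_5-count falls short of the bound because intersections may lie at infinity, over extension fields, or carry multiplicity).


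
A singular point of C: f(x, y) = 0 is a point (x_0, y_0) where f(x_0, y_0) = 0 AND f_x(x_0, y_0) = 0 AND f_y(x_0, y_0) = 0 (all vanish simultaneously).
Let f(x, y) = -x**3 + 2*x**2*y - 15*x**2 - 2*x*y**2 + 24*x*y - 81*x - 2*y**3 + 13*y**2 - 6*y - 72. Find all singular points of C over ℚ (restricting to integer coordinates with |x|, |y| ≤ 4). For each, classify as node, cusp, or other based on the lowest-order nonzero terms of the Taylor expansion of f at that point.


Singular points: {(-3, 3)}; classification: cusp.

Compute partial derivatives:
  f_x = -3*x**2 + 4*x*y - 30*x - 2*y**2 + 24*y - 81.
  f_y = 2*x**2 - 4*x*y + 24*x - 6*y**2 + 26*y - 6.
Scan x_0 ∈ {−4, ..., 4}. For each x_0, f_y(x_0, y) is a polynomial in y; find its integer roots y ∈ {−4, ..., 4}, then test f_x and f at those candidates.
  x = -4: f_y(-4, y) = -6*y**2 + 42*y - 70; no integer root y with |y| ≤ 4.
  x = -3: f_y(-3, y) = -6*y**2 + 38*y - 60; vanishes at y ∈ {3}. (-3, 3): f_x = 0, f = 0 — SINGULAR.
  x = -2: f_y(-2, y) = -6*y**2 + 34*y - 46; no integer root y with |y| ≤ 4.
  x = -1: f_y(-1, y) = -6*y**2 + 30*y - 28; no integer root y with |y| ≤ 4.
  x = 0: f_y(0, y) = -6*y**2 + 26*y - 6; no integer root y with |y| ≤ 4.
  x = 1: f_y(1, y) = -6*y**2 + 22*y + 20; no integer root y with |y| ≤ 4.
  x = 2: f_y(2, y) = -6*y**2 + 18*y + 50; no integer root y with |y| ≤ 4.
  x = 3: f_y(3, y) = -6*y**2 + 14*y + 84; no integer root y with |y| ≤ 4.
  x = 4: f_y(4, y) = -6*y**2 + 10*y + 122; no integer root y with |y| ≤ 4.
Only singular point on the grid: (-3, 3).
Classify: substitute x = -3 + u, y = 3 + v and expand: f = -u**3 + 2*u**2*v - 2*u*v**2 - 2*v**3 + v**2.
No constant or linear terms (consistent with a singular point). Quadratic part: v**2. Cubic part: -u**3 + 2*u**2*v - 2*u*v**2 - 2*v**3.
The quadratic part v**2 is a perfect square, so there is a single (double) tangent line v = 0, i.e. y = 3. Restricting the cubic part to that line (v = 0) leaves -u**3 ≠ 0, so f is not divisible by v and the branch is v² ≈ u**3 to lowest order — this is a cusp.
Classification: cusp.


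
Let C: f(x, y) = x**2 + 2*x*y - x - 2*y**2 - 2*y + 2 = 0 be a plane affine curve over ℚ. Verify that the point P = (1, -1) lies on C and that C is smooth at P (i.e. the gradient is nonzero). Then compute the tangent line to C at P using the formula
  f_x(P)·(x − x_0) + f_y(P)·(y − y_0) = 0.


Tangent line at P: -x + 4*y + 5 = 0.

Step 1: f(1, -1) = 0, so P lies on C.
Step 2: partial derivatives
  f_x(x, y) = 2*x + 2*y - 1, f_y(x, y) = 2*x - 4*y - 2.
  f_x(P) = -1, f_y(P) = 4 (gradient nonzero, so P is smooth).
Step 3: tangent line at P: -1·(x − 1) + 4·(y − -1) = 0.
Expanding: -x + 4*y + 5 = 0.


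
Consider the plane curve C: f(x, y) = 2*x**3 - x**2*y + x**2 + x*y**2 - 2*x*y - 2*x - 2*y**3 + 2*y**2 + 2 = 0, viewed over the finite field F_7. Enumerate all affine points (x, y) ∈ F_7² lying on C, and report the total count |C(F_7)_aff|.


Affine F_7-points: {(1, 2), (3, 4), (4, 2), (6, 2), (6, 4), (6, 5)}; count = 6.

For each of the 49 pairs (x, y) ∈ F_7², evaluate f(x, y) mod 7. Record the zeros.
  x = 0: [0↦2, 1↦2, 2↦1, 3↦1, 4↦4, 5↦5, 6↦6]  zeros at y ∈ ∅
  x = 1: [0↦3, 1↦1, 2↦0, 3↦2, 4↦2, 5↦2, 6↦4]  zeros at y ∈ {2}
  x = 2: [0↦4, 1↦5, 2↦2, 3↦4, 4↦6, 5↦3, 6↦4]  zeros at y ∈ ∅
  x = 3: [0↦3, 1↦5, 2↦5, 3↦5, 4↦0, 5↦6, 6↦4]  zeros at y ∈ {4}
  x = 4: [0↦5, 1↦6, 2↦0, 3↦3, 4↦3, 5↦2, 6↦2]  zeros at y ∈ {2}
  x = 5: [0↦1, 1↦6, 2↦6, 3↦3, 4↦6, 5↦3, 6↦3]  zeros at y ∈ ∅
  x = 6: [0↦3, 1↦3, 2↦0, 3↦3, 4↦0, 5↦0, 6↦5]  zeros at y ∈ {2, 4, 5}
Collecting zeros: affine points = {(1, 2), (3, 4), (4, 2), (6, 2), (6, 4), (6, 5)}.
Total count |C(F_7)_aff| = 6.


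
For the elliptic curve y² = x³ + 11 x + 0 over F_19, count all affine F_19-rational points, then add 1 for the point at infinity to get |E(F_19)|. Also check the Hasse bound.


Affine points = {(0, 0), (2, 7), (2, 12), (5, 3), (5, 16), (6, 4), (6, 15), (8, 7), (8, 12), (9, 7), (9, 12), (12, 6), (12, 13), (15, 5), (15, 14), (16, 4), (16, 15), (18, 8), (18, 11)}; affine count = 19; |E(F_19)| = 20.

Discriminant check: Δ ∝ 4a³ + 27b² = 4·11³ + 27·0² = 4·1331 + 27·0 ≡ 4 (mod 19). Nonzero ⇒ E is nonsingular.
For each x ∈ F_19, compute rhs = x³ + 11·x + 0 mod 19, then count y ∈ F_19 with y² ≡ rhs.
  x = 0: rhs = 0, matching y values: 0 (1 points).
  x = 1: rhs = 12, matching y values: none (0 points).
  x = 2: rhs = 11, matching y values: 7, 12 (2 points).
  x = 3: rhs = 3, matching y values: none (0 points).
  x = 4: rhs = 13, matching y values: none (0 points).
  x = 5: rhs = 9, matching y values: 3, 16 (2 points).
  x = 6: rhs = 16, matching y values: 4, 15 (2 points).
  x = 7: rhs = 2, matching y values: none (0 points).
  x = 8: rhs = 11, matching y values: 7, 12 (2 points).
  x = 9: rhs = 11, matching y values: 7, 12 (2 points).
  x = 10: rhs = 8, matching y values: none (0 points).
  x = 11: rhs = 8, matching y values: none (0 points).
  x = 12: rhs = 17, matching y values: 6, 13 (2 points).
  x = 13: rhs = 3, matching y values: none (0 points).
  x = 14: rhs = 10, matching y values: none (0 points).
  x = 15: rhs = 6, matching y values: 5, 14 (2 points).
  x = 16: rhs = 16, matching y values: 4, 15 (2 points).
  x = 17: rhs = 8, matching y values: none (0 points).
  x = 18: rhs = 7, matching y values: 8, 11 (2 points).
Total affine count: 19.
Full point count |E(F_19)| = 19 + 1 = 20.
Hasse bound: |20 − (19+1)| = |0| = 0 ≤ 2√19 ≈ 8.7178 ✓.


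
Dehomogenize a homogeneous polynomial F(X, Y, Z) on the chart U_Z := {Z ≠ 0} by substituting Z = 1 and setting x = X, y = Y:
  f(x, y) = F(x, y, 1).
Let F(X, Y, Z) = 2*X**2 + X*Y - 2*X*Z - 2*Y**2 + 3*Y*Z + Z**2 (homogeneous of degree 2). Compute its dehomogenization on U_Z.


f(x, y) = 2*x**2 + x*y - 2*x - 2*y**2 + 3*y + 1

On U_Z we set Z = 1. Each monomial c·X^i·Y^j·Z^k in F becomes c·x^i·y^j·1^k = c·x^i·y^j.
Substituting Z = 1: F(X, Y, 1) = 2*x**2 + x*y - 2*x - 2*y**2 + 3*y + 1.
Note: deg(f) ≤ deg(F) = 2; strict inequality happens when F is divisible by Z (lost terms).


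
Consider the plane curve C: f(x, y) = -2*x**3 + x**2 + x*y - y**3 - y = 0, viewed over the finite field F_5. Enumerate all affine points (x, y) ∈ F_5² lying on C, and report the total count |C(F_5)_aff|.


Affine F_5-points: {(0, 0), (0, 2), (0, 3), (1, 4), (3, 0), (4, 1), (4, 3)}; count = 7.

For each of the 25 pairs (x, y) ∈ F_5², evaluate f(x, y) mod 5. Record the zeros.
  x = 0: [0↦0, 1↦3, 2↦0, 3↦0, 4↦2]  zeros at y ∈ {0, 2, 3}
  x = 1: [0↦4, 1↦3, 2↦1, 3↦2, 4↦0]  zeros at y ∈ {4}
  x = 2: [0↦3, 1↦3, 2↦2, 3↦4, 4↦3]  zeros at y ∈ ∅
  x = 3: [0↦0, 1↦1, 2↦1, 3↦4, 4↦4]  zeros at y ∈ {0}
  x = 4: [0↦3, 1↦0, 2↦1, 3↦0, 4↦1]  zeros at y ∈ {1, 3}
Collecting zeros: affine points = {(0, 0), (0, 2), (0, 3), (1, 4), (3, 0), (4, 1), (4, 3)}.
Total count |C(F_5)_aff| = 7.


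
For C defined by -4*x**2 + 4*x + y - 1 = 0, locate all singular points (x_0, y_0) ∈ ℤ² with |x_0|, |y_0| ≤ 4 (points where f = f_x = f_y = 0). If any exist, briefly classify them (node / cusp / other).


No singular points in the scanned grid; C is smooth there.

Compute partial derivatives:
  f_x = 4 - 8*x.
  f_y = 1.
f_y = 1 is a nonzero constant, so f_y never vanishes: no point (x, y) can satisfy f = f_x = f_y = 0. In particular no (x, y) ∈ {−4, ..., 4}² is singular; the curve is smooth.


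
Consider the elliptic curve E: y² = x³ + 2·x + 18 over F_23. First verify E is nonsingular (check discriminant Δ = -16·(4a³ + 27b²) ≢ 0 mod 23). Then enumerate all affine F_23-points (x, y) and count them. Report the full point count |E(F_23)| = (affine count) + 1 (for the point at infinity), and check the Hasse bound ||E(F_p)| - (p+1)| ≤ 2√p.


Affine points = {(0, 8), (0, 15), (6, 4), (6, 19), (9, 11), (9, 12), (10, 7), (10, 16), (16, 11), (16, 12), (20, 10), (20, 13), (21, 11), (21, 12)}; affine count = 14; |E(F_23)| = 15.

Discriminant check: Δ ∝ 4a³ + 27b² = 4·2³ + 27·18² = 4·8 + 27·324 ≡ 17 (mod 23). Nonzero ⇒ E is nonsingular.
For each x ∈ F_23, compute rhs = x³ + 2·x + 18 mod 23, then count y ∈ F_23 with y² ≡ rhs.
  x = 0: rhs = 18, matching y values: 8, 15 (2 points).
  x = 1: rhs = 21, matching y values: none (0 points).
  x = 2: rhs = 7, matching y values: none (0 points).
  x = 3: rhs = 5, matching y values: none (0 points).
  x = 4: rhs = 21, matching y values: none (0 points).
  x = 5: rhs = 15, matching y values: none (0 points).
  x = 6: rhs = 16, matching y values: 4, 19 (2 points).
  x = 7: rhs = 7, matching y values: none (0 points).
  x = 8: rhs = 17, matching y values: none (0 points).
  x = 9: rhs = 6, matching y values: 11, 12 (2 points).
  x = 10: rhs = 3, matching y values: 7, 16 (2 points).
  x = 11: rhs = 14, matching y values: none (0 points).
  x = 12: rhs = 22, matching y values: none (0 points).
  x = 13: rhs = 10, matching y values: none (0 points).
  x = 14: rhs = 7, matching y values: none (0 points).
  x = 15: rhs = 19, matching y values: none (0 points).
  x = 16: rhs = 6, matching y values: 11, 12 (2 points).
  x = 17: rhs = 20, matching y values: none (0 points).
  x = 18: rhs = 21, matching y values: none (0 points).
  x = 19: rhs = 15, matching y values: none (0 points).
  x = 20: rhs = 8, matching y values: 10, 13 (2 points).
  x = 21: rhs = 6, matching y values: 11, 12 (2 points).
  x = 22: rhs = 15, matching y values: none (0 points).
Total affine count: 14.
Full point count |E(F_23)| = 14 + 1 = 15.
Hasse bound: |15 − (23+1)| = |-9| = 9 ≤ 2√23 ≈ 9.5917 ✓.


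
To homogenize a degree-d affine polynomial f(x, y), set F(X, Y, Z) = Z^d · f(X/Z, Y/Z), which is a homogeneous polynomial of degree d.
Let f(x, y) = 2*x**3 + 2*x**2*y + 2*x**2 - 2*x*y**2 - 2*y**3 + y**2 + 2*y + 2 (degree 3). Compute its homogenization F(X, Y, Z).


F(X, Y, Z) = 2*X**3 + 2*X**2*Y + 2*X**2*Z - 2*X*Y**2 - 2*Y**3 + Y**2*Z + 2*Y*Z**2 + 2*Z**3

deg(f) = 3.
Substitute x = X/Z, y = Y/Z into f, then multiply by Z^3.
  monomial 2·x^3·y^0 ↦ 2·X^3·Y^0·Z^0.
  monomial 2·x^2·y^1 ↦ 2·X^2·Y^1·Z^0.
  monomial 2·x^2·y^0 ↦ 2·X^2·Y^0·Z^1.
  monomial -2·x^1·y^2 ↦ -2·X^1·Y^2·Z^0.
  monomial -2·x^0·y^3 ↦ -2·X^0·Y^3·Z^0.
  monomial 1·x^0·y^2 ↦ 1·X^0·Y^2·Z^1.
  monomial 2·x^0·y^1 ↦ 2·X^0·Y^1·Z^2.
  monomial 2·x^0·y^0 ↦ 2·X^0·Y^0·Z^3.
Collecting: F(X, Y, Z) = 2*X**3 + 2*X**2*Y + 2*X**2*Z - 2*X*Y**2 - 2*Y**3 + Y**2*Z + 2*Y*Z**2 + 2*Z**3.


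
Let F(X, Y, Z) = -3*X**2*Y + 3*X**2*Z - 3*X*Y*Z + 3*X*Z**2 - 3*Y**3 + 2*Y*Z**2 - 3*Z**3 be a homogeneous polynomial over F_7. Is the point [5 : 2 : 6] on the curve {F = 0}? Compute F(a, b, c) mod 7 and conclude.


F(5,2,6) ≡ 6 (mod 7); P is NOT on the curve.

Evaluate F(5, 2, 6) term-by-term (mod 7).
  -3*X**2*Y ↦ -3·25·2·1 = -150
  3*X**2*Z ↦ 3·25·1·6 = 450
  -3*X*Y*Z ↦ -3·5·2·6 = -180
  3*X*Z**2 ↦ 3·5·1·36 = 540
  -3*Y**3 ↦ -3·1·8·1 = -24
  2*Y*Z**2 ↦ 2·1·2·36 = 144
  -3*Z**3 ↦ -3·1·1·216 = -648
Sum: F(5, 2, 6) = (-150) + (450) + (-180) + (540) + (-24) + (144) + (-648) = 132.
Reducing mod 7: 132 ≡ 6 (mod 7).
Since F(a, b, c) ≡ 6 ≠ 0 (mod 7), P does NOT lie on the curve.


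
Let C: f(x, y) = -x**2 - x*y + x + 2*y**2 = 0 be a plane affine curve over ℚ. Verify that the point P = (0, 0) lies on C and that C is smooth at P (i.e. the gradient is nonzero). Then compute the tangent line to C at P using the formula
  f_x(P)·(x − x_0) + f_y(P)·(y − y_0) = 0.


Tangent line at P: x = 0.

Step 1: f(0, 0) = 0, so P lies on C.
Step 2: partial derivatives
  f_x(x, y) = -2*x - y + 1, f_y(x, y) = -x + 4*y.
  f_x(P) = 1, f_y(P) = 0 (gradient nonzero, so P is smooth).
Step 3: tangent line at P: 1·(x − 0) + 0·(y − 0) = 0.
Expanding: x = 0.


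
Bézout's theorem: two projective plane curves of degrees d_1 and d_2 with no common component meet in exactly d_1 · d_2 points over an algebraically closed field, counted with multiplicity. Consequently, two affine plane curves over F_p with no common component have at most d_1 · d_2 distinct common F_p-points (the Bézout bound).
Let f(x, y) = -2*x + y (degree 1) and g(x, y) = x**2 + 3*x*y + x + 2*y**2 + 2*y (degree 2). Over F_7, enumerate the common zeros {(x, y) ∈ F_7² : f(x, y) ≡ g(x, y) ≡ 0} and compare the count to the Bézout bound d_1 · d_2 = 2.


Common zeros: {(0, 0), (2, 4)}; count = 2; Bézout bound = 2.

deg(f) = 1, deg(g) = 2, so Bézout bound = 2.
Scan x ∈ F_7. For each x, list the y ∈ F_7 with f(x, y) ≡ 0 and those with g(x, y) ≡ 0 (mod 7); the common zeros in that column are the intersection.
  x = 0: f ≡ 0 at y ∈ {0}; g ≡ 0 at y ∈ {0, 6}; common: {0}.
  x = 1: f ≡ 0 at y ∈ {2}; g ≡ 0 at y ∈ {3, 5}; common: ∅.
  x = 2: f ≡ 0 at y ∈ {4}; g ≡ 0 at y ∈ {4, 6}; common: {4}.
  x = 3: f ≡ 0 at y ∈ {6}; g ≡ 0 at y ∈ {2, 3}; common: ∅.
  x = 4: f ≡ 0 at y ∈ {1}; g ≡ 0 at y ∈ {2, 5}; common: ∅.
  x = 5: f ≡ 0 at y ∈ {3}; g ≡ 0 at y ∈ {1}; common: ∅.
  x = 6: f ≡ 0 at y ∈ {5}; g ≡ 0 at y ∈ {0, 4}; common: ∅.
Collecting: common zeros = {(0, 0), (2, 4)}, so the count is 2.
Comparison with the Bézout bound: 2 ≤ 2 = deg(f)·deg(g), as expected for curves with no common component (the bound is attained).


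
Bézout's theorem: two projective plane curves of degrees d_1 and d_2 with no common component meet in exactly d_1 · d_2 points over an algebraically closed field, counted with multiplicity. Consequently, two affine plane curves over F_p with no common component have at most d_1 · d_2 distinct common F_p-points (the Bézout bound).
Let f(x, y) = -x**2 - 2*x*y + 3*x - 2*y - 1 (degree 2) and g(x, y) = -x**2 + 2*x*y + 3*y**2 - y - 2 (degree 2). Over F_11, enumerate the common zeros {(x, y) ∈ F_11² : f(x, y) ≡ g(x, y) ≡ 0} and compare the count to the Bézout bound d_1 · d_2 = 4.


Common zeros: ∅; count = 0; Bézout bound = 4.

deg(f) = 2, deg(g) = 2, so Bézout bound = 4.
Scan x ∈ F_11. For each x, list the y ∈ F_11 with f(x, y) ≡ 0 and those with g(x, y) ≡ 0 (mod 11); the common zeros in that column are the intersection.
  x = 0: f ≡ 0 at y ∈ {5}; g ≡ 0 at y ∈ {1, 3}; common: ∅.
  x = 1: f ≡ 0 at y ∈ {3}; g ≡ 0 at y ∈ {2, 5}; common: ∅.
  x = 2: f ≡ 0 at y ∈ {2}; g ≡ 0 at y ∈ {1, 9}; common: ∅.
  x = 3: f ≡ 0 at y ∈ {4}; g ≡ 0 at y ∈ {0, 2}; common: ∅.
  x = 4: f ≡ 0 at y ∈ {5}; g ≡ 0 at y ∈ {6, 10}; common: ∅.
  x = 5: f ≡ 0 at y ∈ {0}; g ≡ 0 at y ∈ {9, 10}; common: ∅.
  x = 6: f ≡ 0 at y ∈ {1}; g ≡ 0 at y ∈ {3, 8}; common: ∅.
  x = 7: f ≡ 0 at y ∈ {3}; g ≡ 0 at y ∈ {7}; common: ∅.
  x = 8: f ≡ 0 at y ∈ {2}; g ≡ 0 at y ∈ {0, 6}; common: ∅.
  x = 9: f ≡ 0 at y ∈ {0}; g ≡ 0 at y ∈ {4, 5}; common: ∅.
  x = 10: f ≡ 0 at y ∈ ∅; g ≡ 0 at y ∈ {4, 8}; common: ∅.
Collecting: common zeros = ∅, so the count is 0.
Comparison with the Bézout bound: 0 ≤ 4 = deg(f)·deg(g), as expected for curves with no common component (the affine F_11-count falls short of the bound because intersections may lie at infinity, over extension fields, or carry multiplicity).


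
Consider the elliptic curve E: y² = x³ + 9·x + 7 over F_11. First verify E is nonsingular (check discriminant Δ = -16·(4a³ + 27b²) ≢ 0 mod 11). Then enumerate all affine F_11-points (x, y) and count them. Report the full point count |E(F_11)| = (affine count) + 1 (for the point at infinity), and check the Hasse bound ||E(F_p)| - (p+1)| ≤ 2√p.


Affine points = {(2, 0), (5, 1), (5, 10), (9, 5), (9, 6)}; affine count = 5; |E(F_11)| = 6.

Discriminant check: Δ ∝ 4a³ + 27b² = 4·9³ + 27·7² = 4·729 + 27·49 ≡ 4 (mod 11). Nonzero ⇒ E is nonsingular.
For each x ∈ F_11, compute rhs = x³ + 9·x + 7 mod 11, then count y ∈ F_11 with y² ≡ rhs.
  x = 0: rhs = 7, matching y values: none (0 points).
  x = 1: rhs = 6, matching y values: none (0 points).
  x = 2: rhs = 0, matching y values: 0 (1 points).
  x = 3: rhs = 6, matching y values: none (0 points).
  x = 4: rhs = 8, matching y values: none (0 points).
  x = 5: rhs = 1, matching y values: 1, 10 (2 points).
  x = 6: rhs = 2, matching y values: none (0 points).
  x = 7: rhs = 6, matching y values: none (0 points).
  x = 8: rhs = 8, matching y values: none (0 points).
  x = 9: rhs = 3, matching y values: 5, 6 (2 points).
  x = 10: rhs = 8, matching y values: none (0 points).
Total affine count: 5.
Full point count |E(F_11)| = 5 + 1 = 6.
Hasse bound: |6 − (11+1)| = |-6| = 6 ≤ 2√11 ≈ 6.6332 ✓.


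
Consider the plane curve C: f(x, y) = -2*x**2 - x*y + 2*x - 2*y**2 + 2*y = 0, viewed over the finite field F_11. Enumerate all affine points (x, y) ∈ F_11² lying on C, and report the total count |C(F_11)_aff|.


Affine F_11-points: {(0, 0), (0, 1), (1, 0), (1, 6), (2, 3), (2, 8), (3, 2), (3, 3), (6, 1), (6, 8), (8, 2), (8, 6)}; count = 12.

For each of the 121 pairs (x, y) ∈ F_11², evaluate f(x, y) mod 11. Record the zeros.
  x = 0: [0↦0, 1↦0, 2↦7, 3↦10, 4↦9, 5↦4, 6↦6, 7↦4, 8↦9, 9↦10, 10↦7]  zeros at y ∈ {0, 1}
  x = 1: [0↦0, 1↦10, 2↦5, 3↦7, 4↦5, 5↦10, 6↦0, 7↦8, 8↦1, 9↦1, 10↦8]  zeros at y ∈ {0, 6}
  x = 2: [0↦7, 1↦5, 2↦10, 3↦0, 4↦8, 5↦1, 6↦1, 7↦8, 8↦0, 9↦10, 10↦5]  zeros at y ∈ {3, 8}
  x = 3: [0↦10, 1↦7, 2↦0, 3↦0, 4↦7, 5↦10, 6↦9, 7↦4, 8↦6, 9↦4, 10↦9]  zeros at y ∈ {2, 3}
  x = 4: [0↦9, 1↦5, 2↦8, 3↦7, 4↦2, 5↦4, 6↦2, 7↦7, 8↦8, 9↦5, 10↦9]  zeros at y ∈ ∅
  x = 5: [0↦4, 1↦10, 2↦1, 3↦10, 4↦4, 5↦5, 6↦2, 7↦6, 8↦6, 9↦2, 10↦5]  zeros at y ∈ ∅
  x = 6: [0↦6, 1↦0, 2↦1, 3↦9, 4↦2, 5↦2, 6↦9, 7↦1, 8↦0, 9↦6, 10↦8]  zeros at y ∈ {1, 8}
  x = 7: [0↦4, 1↦8, 2↦8, 3↦4, 4↦7, 5↦6, 6↦1, 7↦3, 8↦1, 9↦6, 10↦7]  zeros at y ∈ ∅
  x = 8: [0↦9, 1↦1, 2↦0, 3↦6, 4↦8, 5↦6, 6↦0, 7↦1, 8↦9, 9↦2, 10↦2]  zeros at y ∈ {2, 6}
  x = 9: [0↦10, 1↦1, 2↦10, 3↦4, 4↦5, 5↦2, 6↦6, 7↦6, 8↦2, 9↦5, 10↦4]  zeros at y ∈ ∅
  x = 10: [0↦7, 1↦8, 2↦5, 3↦9, 4↦9, 5↦5, 6↦8, 7↦7, 8↦2, 9↦4, 10↦2]  zeros at y ∈ ∅
Collecting zeros: affine points = {(0, 0), (0, 1), (1, 0), (1, 6), (2, 3), (2, 8), (3, 2), (3, 3), (6, 1), (6, 8), (8, 2), (8, 6)}.
Total count |C(F_11)_aff| = 12.


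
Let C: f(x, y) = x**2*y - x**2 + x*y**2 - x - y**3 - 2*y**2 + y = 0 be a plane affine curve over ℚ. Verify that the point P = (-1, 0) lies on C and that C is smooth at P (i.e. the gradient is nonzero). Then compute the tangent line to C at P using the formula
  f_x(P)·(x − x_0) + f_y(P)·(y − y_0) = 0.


Tangent line at P: x + 2*y + 1 = 0.

Step 1: f(-1, 0) = 0, so P lies on C.
Step 2: partial derivatives
  f_x(x, y) = 2*x*y - 2*x + y**2 - 1, f_y(x, y) = x**2 + 2*x*y - 3*y**2 - 4*y + 1.
  f_x(P) = 1, f_y(P) = 2 (gradient nonzero, so P is smooth).
Step 3: tangent line at P: 1·(x − -1) + 2·(y − 0) = 0.
Expanding: x + 2*y + 1 = 0.


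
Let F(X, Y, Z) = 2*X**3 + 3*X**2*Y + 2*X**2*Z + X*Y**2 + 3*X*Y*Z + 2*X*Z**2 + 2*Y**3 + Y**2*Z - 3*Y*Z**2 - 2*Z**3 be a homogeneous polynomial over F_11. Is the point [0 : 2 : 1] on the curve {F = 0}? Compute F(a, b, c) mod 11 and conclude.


F(0,2,1) ≡ 1 (mod 11); P is NOT on the curve.

Evaluate F(0, 2, 1) term-by-term (mod 11).
  2*X**3 ↦ 2·0·1·1 = 0
  3*X**2*Y ↦ 3·0·2·1 = 0
  2*X**2*Z ↦ 2·0·1·1 = 0
  X*Y**2 ↦ 1·0·4·1 = 0
  3*X*Y*Z ↦ 3·0·2·1 = 0
  2*X*Z**2 ↦ 2·0·1·1 = 0
  2*Y**3 ↦ 2·1·8·1 = 16
  Y**2*Z ↦ 1·1·4·1 = 4
  -3*Y*Z**2 ↦ -3·1·2·1 = -6
  -2*Z**3 ↦ -2·1·1·1 = -2
Sum: F(0, 2, 1) = (0) + (0) + (0) + (0) + (0) + (0) + (16) + (4) + (-6) + (-2) = 12.
Reducing mod 11: 12 ≡ 1 (mod 11).
Since F(a, b, c) ≡ 1 ≠ 0 (mod 11), P does NOT lie on the curve.


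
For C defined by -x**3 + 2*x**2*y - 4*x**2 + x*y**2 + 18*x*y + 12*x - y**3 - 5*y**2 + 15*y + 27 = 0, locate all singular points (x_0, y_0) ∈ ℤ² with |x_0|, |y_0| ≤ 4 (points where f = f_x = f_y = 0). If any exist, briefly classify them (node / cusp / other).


Singular points: {(-3, -3)}; classification: node.

Compute partial derivatives:
  f_x = -3*x**2 + 4*x*y - 8*x + y**2 + 18*y + 12.
  f_y = 2*x**2 + 2*x*y + 18*x - 3*y**2 - 10*y + 15.
Scan x_0 ∈ {−4, ..., 4}. For each x_0, f_y(x_0, y) is a polynomial in y; find its integer roots y ∈ {−4, ..., 4}, then test f_x and f at those candidates.
  x = -4: f_y(-4, y) = -3*y**2 - 18*y - 25; no integer root y with |y| ≤ 4.
  x = -3: f_y(-3, y) = -3*y**2 - 16*y - 21; vanishes at y ∈ {-3}. (-3, -3): f_x = 0, f = 0 — SINGULAR.
  x = -2: f_y(-2, y) = -3*y**2 - 14*y - 13; no integer root y with |y| ≤ 4.
  x = -1: f_y(-1, y) = -3*y**2 - 12*y - 1; no integer root y with |y| ≤ 4.
  x = 0: f_y(0, y) = -3*y**2 - 10*y + 15; no integer root y with |y| ≤ 4.
  x = 1: f_y(1, y) = -3*y**2 - 8*y + 35; no integer root y with |y| ≤ 4.
  x = 2: f_y(2, y) = -3*y**2 - 6*y + 59; no integer root y with |y| ≤ 4.
  x = 3: f_y(3, y) = -3*y**2 - 4*y + 87; no integer root y with |y| ≤ 4.
  x = 4: f_y(4, y) = -3*y**2 - 2*y + 119; no integer root y with |y| ≤ 4.
Only singular point on the grid: (-3, -3).
Classify: substitute x = -3 + u, y = -3 + v and expand: f = -u**3 + 2*u**2*v - u**2 + u*v**2 - v**3 + v**2.
No constant or linear terms (consistent with a singular point). Quadratic part: -u**2 + v**2. Cubic part: -u**3 + 2*u**2*v + u*v**2 - v**3.
The quadratic part v**2 - u**2 = (v − u)(v + u) splits into two distinct linear factors, so there are two distinct tangent lines y − -3 = ±(x − -3) — this is a node (ordinary double point).
Classification: node.


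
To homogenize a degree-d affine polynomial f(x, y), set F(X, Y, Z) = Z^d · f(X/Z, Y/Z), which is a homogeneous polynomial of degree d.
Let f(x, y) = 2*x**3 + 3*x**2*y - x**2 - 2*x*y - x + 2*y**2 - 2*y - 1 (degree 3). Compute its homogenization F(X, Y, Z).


F(X, Y, Z) = 2*X**3 + 3*X**2*Y - X**2*Z - 2*X*Y*Z - X*Z**2 + 2*Y**2*Z - 2*Y*Z**2 - Z**3

deg(f) = 3.
Substitute x = X/Z, y = Y/Z into f, then multiply by Z^3.
  monomial 2·x^3·y^0 ↦ 2·X^3·Y^0·Z^0.
  monomial 3·x^2·y^1 ↦ 3·X^2·Y^1·Z^0.
  monomial -1·x^2·y^0 ↦ -1·X^2·Y^0·Z^1.
  monomial -2·x^1·y^1 ↦ -2·X^1·Y^1·Z^1.
  monomial -1·x^1·y^0 ↦ -1·X^1·Y^0·Z^2.
  monomial 2·x^0·y^2 ↦ 2·X^0·Y^2·Z^1.
  monomial -2·x^0·y^1 ↦ -2·X^0·Y^1·Z^2.
  monomial -1·x^0·y^0 ↦ -1·X^0·Y^0·Z^3.
Collecting: F(X, Y, Z) = 2*X**3 + 3*X**2*Y - X**2*Z - 2*X*Y*Z - X*Z**2 + 2*Y**2*Z - 2*Y*Z**2 - Z**3.


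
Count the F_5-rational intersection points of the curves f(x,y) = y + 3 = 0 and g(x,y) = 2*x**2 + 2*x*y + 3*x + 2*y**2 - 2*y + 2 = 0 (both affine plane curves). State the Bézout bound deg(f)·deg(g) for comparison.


Common zeros: {(1, 2), (3, 2)}; count = 2; Bézout bound = 2.

deg(f) = 1, deg(g) = 2, so Bézout bound = 2.
Scan x ∈ F_5. For each x, list the y ∈ F_5 with f(x, y) ≡ 0 and those with g(x, y) ≡ 0 (mod 5); the common zeros in that column are the intersection.
  x = 0: f ≡ 0 at y ∈ {2}; g ≡ 0 at y ∈ ∅; common: ∅.
  x = 1: f ≡ 0 at y ∈ {2}; g ≡ 0 at y ∈ {2, 3}; common: {2}.
  x = 2: f ≡ 0 at y ∈ {2}; g ≡ 0 at y ∈ {1, 3}; common: ∅.
  x = 3: f ≡ 0 at y ∈ {2}; g ≡ 0 at y ∈ {1, 2}; common: {2}.
  x = 4: f ≡ 0 at y ∈ {2}; g ≡ 0 at y ∈ ∅; common: ∅.
Collecting: common zeros = {(1, 2), (3, 2)}, so the count is 2.
Comparison with the Bézout bound: 2 ≤ 2 = deg(f)·deg(g), as expected for curves with no common component (the bound is attained).


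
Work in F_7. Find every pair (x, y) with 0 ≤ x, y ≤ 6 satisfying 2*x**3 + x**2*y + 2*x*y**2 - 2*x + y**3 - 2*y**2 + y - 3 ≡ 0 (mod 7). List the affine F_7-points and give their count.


Affine F_7-points: {(0, 5), (0, 6), (1, 1), (2, 2), (4, 6), (5, 2), (6, 2)}; count = 7.

For each of the 49 pairs (x, y) ∈ F_7², evaluate f(x, y) mod 7. Record the zeros.
  x = 0: [0↦4, 1↦4, 2↦6, 3↦2, 4↦5, 5↦0, 6↦0]  zeros at y ∈ {5, 6}
  x = 1: [0↦4, 1↦0, 2↦2, 3↦2, 4↦6, 5↦6, 6↦1]  zeros at y ∈ {1}
  x = 2: [0↦2, 1↦3, 2↦0, 3↦6, 4↦6, 5↦6, 6↦5]  zeros at y ∈ {2}
  x = 3: [0↦3, 1↦4, 2↦5, 3↦5, 4↦3, 5↦5, 6↦3]  zeros at y ∈ ∅
  x = 4: [0↦5, 1↦1, 2↦1, 3↦4, 4↦2, 5↦1, 6↦0]  zeros at y ∈ {6}
  x = 5: [0↦6, 1↦6, 2↦0, 3↦1, 4↦1, 5↦6, 6↦1]  zeros at y ∈ {2}
  x = 6: [0↦4, 1↦3, 2↦0, 3↦1, 4↦5, 5↦4, 6↦4]  zeros at y ∈ {2}
Collecting zeros: affine points = {(0, 5), (0, 6), (1, 1), (2, 2), (4, 6), (5, 2), (6, 2)}.
Total count |C(F_7)_aff| = 7.
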